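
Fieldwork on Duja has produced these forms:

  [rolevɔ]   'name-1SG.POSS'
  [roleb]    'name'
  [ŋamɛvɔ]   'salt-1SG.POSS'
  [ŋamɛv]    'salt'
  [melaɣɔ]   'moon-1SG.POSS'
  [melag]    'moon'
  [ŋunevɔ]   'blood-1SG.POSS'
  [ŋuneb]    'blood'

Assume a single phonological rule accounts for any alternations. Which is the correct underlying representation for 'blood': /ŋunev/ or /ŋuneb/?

'blood' shows [v] ~ [b] at the end of the stem ([ŋunevɔ] vs [ŋuneb]).
If /v/ were underlying and a rule turned it into [b] in isolation, 'salt' would also alternate; but it has [v] in both [ŋamɛvɔ] and [ŋamɛv].
The alternation reflects intervocalic spirantization: voiced stops become fricatives between vowels. /b/ is underlying.

/ŋuneb/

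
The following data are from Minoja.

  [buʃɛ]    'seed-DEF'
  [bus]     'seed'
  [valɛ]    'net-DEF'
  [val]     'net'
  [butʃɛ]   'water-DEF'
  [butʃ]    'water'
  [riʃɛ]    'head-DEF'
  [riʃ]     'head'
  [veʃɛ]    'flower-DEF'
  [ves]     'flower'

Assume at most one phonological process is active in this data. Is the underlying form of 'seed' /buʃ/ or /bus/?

/bus/

In [buʃɛ] and [bus] the final segment of 'seed' alternates: [ʃ] ~ [s].
But 'head' keeps [ʃ] in both environments ([riʃɛ], [riʃ]), so there is no rule changing /ʃ/ to [s] in isolation.
The underlying segment must be /s/; /s/ becomes palato-alveolar [ʃ] before a front vowel, yielding [ʃ] there.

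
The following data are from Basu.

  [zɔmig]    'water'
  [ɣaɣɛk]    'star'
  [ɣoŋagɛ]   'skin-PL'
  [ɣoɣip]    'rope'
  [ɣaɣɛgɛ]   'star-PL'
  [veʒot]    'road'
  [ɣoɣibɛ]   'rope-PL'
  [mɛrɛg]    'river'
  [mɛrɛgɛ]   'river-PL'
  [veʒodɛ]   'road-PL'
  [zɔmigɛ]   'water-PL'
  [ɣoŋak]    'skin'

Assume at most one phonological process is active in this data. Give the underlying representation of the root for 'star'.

'star' shows [k] ~ [g] at the end of the stem ([ɣaɣɛk] vs [ɣaɣɛgɛ]).
Compare 'river', with invariant [g] in [mɛrɛg] and [mɛrɛgɛ]: an analysis with underlying /g/ and a rule producing [k] in isolation would wrongly predict alternation here too.
So /k/ is underlying, and a rule of intervocalic voicing — voiceless stops become voiced between vowels — gives [g].

/ɣaɣɛk/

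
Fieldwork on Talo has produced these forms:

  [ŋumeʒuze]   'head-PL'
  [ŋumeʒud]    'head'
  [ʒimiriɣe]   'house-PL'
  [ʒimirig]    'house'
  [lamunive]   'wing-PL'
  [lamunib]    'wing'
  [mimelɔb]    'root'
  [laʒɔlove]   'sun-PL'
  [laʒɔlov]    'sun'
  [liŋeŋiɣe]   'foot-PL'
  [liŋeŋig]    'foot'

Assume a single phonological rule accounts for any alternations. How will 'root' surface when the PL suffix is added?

[mimelɔve]

'wing' shows [v] ~ [b] at the end of the stem ([lamunive] vs [lamunib]).
If /v/ were underlying and a rule turned it into [b] in isolation, 'sun' would also alternate; but it has [v] in both [laʒɔlove] and [laʒɔlov].
So /b/ is underlying, and a rule of intervocalic spirantization — voiced stops become fricatives between vowels — gives [v].
The one attested form of 'root', [mimelɔb], shows underlying /mimelɔb/. Applying the same rule between vowels gives [mimelɔve].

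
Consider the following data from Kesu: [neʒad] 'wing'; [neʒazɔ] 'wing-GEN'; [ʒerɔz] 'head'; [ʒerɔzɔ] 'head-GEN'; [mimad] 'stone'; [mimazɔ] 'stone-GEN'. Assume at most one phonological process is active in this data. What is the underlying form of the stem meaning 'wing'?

/neʒad/

The stem for 'wing' ends in [d] in [neʒad] but [z] in [neʒazɔ].
Compare 'head', with invariant [z] in [ʒerɔz] and [ʒerɔzɔ]: an analysis with underlying /z/ and a rule producing [d] in isolation would wrongly predict alternation here too.
Therefore /d/ is basic and [z] is derived by intervocalic spirantization (voiced stops become fricatives between vowels).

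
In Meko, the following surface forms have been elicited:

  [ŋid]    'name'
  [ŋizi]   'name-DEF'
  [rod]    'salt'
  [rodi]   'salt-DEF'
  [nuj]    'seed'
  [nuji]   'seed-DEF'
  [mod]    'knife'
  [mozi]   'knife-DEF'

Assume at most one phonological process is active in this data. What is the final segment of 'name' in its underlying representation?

The root 'name' surfaces as [ŋid] and [ŋizi], with a stem-final [d] ~ [z] alternation.
If /d/ were underlying and a rule turned it into [z] before the DEF suffix, 'salt' would also alternate; but it has [d] in both [rod] and [rodi].
The alternation reflects word-final hardening: voiced fricatives become stops word-finally. /z/ is underlying.

/z/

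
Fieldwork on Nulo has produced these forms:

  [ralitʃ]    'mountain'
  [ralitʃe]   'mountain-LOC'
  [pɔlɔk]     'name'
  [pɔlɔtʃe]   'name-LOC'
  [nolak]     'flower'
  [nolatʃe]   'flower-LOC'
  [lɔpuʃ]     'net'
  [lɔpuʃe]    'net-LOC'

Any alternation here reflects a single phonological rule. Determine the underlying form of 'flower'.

/nolak/

The root 'flower' surfaces as [nolak] and [nolatʃe], with a stem-final [k] ~ [tʃ] alternation.
If /tʃ/ were underlying and a rule turned it into [k] in isolation, 'mountain' would also alternate; but it has [tʃ] in both [ralitʃ] and [ralitʃe].
The alternation reflects palatalization before a front vowel: /k/ becomes palato-alveolar [tʃ] before a front vowel. /k/ is underlying.
The underlying form of 'flower' is therefore /nolak/.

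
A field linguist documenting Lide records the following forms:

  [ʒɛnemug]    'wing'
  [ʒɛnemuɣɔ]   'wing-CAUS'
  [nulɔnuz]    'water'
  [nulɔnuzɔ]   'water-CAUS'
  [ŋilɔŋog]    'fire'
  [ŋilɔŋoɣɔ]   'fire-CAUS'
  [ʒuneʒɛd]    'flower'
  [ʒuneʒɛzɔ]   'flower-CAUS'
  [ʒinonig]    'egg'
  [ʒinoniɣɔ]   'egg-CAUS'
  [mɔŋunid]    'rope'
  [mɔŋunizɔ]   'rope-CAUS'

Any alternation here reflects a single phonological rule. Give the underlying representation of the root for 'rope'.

/mɔŋunid/

In [mɔŋunid] and [mɔŋunizɔ] the final segment of 'rope' alternates: [d] ~ [z].
If /z/ were underlying and a rule turned it into [d] in isolation, 'water' would also alternate; but it has [z] in both [nulɔnuz] and [nulɔnuzɔ].
So /d/ is underlying, and a rule of intervocalic spirantization — voiced stops become fricatives between vowels — gives [z].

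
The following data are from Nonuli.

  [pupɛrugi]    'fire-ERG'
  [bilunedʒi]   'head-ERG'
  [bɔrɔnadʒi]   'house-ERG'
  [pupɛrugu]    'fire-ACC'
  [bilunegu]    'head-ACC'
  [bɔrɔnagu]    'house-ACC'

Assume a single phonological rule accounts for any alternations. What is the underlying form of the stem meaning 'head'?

The stem for 'head' ends in [dʒ] in [bilunedʒi] but [g] in [bilunegu].
If /g/ were underlying and a rule turned it into [dʒ] before the ERG suffix, 'fire' would also alternate; but it has [g] in both [pupɛrugi] and [pupɛrugu].
The underlying segment must be /dʒ/; palato-alveolar /dʒ/ becomes [g] when no front vowel follows, yielding [g] there.

/bilunedʒ/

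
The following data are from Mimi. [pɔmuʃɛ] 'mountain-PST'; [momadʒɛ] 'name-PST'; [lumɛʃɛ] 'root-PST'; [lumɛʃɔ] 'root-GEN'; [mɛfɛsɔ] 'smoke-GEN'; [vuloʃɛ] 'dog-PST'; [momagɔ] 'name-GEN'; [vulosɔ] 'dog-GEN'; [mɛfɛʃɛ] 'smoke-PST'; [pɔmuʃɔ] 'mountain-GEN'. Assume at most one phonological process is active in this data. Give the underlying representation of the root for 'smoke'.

In [mɛfɛʃɛ] and [mɛfɛsɔ] the final segment of 'smoke' alternates: [ʃ] ~ [s].
Compare 'mountain', with invariant [ʃ] in [pɔmuʃɛ] and [pɔmuʃɔ]: an analysis with underlying /ʃ/ and a rule producing [s] before the GEN suffix would wrongly predict alternation here too.
The alternation reflects palatalization before a front vowel: /g/ and /s/ become palato-alveolar [dʒ] and [ʃ] before a front vowel. /s/ is underlying.
Hence 'smoke' is /mɛfɛs/ underlyingly.

/mɛfɛs/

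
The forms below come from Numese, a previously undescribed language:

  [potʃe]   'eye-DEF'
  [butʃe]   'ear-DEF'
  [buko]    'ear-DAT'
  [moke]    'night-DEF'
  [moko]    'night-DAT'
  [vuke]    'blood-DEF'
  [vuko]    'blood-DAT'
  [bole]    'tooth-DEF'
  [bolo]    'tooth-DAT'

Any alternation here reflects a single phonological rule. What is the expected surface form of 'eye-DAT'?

[poko]

The stem for 'ear' ends in [tʃ] in [butʃe] but [k] in [buko].
The stem 'blood' ([vuke], [vuko]) shows [k] unchanged in both environments, so [k] cannot be basic with [tʃ] derived before the DEF suffix.
The underlying segment must be /tʃ/; palato-alveolar /tʃ/ becomes [k] when no front vowel follows, yielding [k] there.
The one attested form of 'eye', [potʃe], shows underlying /potʃ/. Applying the same rule when no front vowel follows gives [poko].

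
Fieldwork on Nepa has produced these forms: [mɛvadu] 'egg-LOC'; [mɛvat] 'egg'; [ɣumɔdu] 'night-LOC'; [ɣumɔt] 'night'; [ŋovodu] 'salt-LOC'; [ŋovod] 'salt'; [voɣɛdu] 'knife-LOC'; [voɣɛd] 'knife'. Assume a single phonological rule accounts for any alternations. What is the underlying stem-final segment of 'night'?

/t/

The root 'night' surfaces as [ɣumɔdu] and [ɣumɔt], with a stem-final [d] ~ [t] alternation.
If /d/ were underlying and a rule turned it into [t] in isolation, 'knife' would also alternate; but it has [d] in both [voɣɛdu] and [voɣɛd].
Therefore /t/ is basic and [d] is derived by intervocalic voicing (voiceless stops become voiced between vowels).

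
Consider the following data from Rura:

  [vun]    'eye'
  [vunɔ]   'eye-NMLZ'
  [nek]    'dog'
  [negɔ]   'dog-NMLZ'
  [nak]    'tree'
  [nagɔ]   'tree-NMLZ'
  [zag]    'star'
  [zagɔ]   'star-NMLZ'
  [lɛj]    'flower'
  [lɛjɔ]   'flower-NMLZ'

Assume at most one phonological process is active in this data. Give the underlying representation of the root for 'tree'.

/nak/

'tree' shows [k] ~ [g] at the end of the stem ([nak] vs [nagɔ]).
If /g/ were underlying and a rule turned it into [k] in isolation, 'star' would also alternate; but it has [g] in both [zag] and [zagɔ].
So /k/ is underlying, and a rule of intervocalic voicing — voiceless stops become voiced between vowels — gives [g].
So 'tree' = /nak/.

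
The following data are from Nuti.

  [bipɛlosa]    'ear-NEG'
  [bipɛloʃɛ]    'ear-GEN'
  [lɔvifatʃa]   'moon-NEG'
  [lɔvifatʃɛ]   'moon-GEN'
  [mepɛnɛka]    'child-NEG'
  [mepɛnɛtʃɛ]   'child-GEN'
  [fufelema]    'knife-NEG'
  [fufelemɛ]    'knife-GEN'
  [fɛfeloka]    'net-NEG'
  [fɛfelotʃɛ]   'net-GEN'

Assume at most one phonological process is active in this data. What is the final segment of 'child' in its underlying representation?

/k/

The root 'child' surfaces as [mepɛnɛka] and [mepɛnɛtʃɛ], with a stem-final [k] ~ [tʃ] alternation.
The stem 'moon' ([lɔvifatʃa], [lɔvifatʃɛ]) shows [tʃ] unchanged in both environments, so [tʃ] cannot be basic with [k] derived before the NEG suffix.
The underlying segment must be /k/; /k/ and /s/ become palato-alveolar [tʃ] and [ʃ] before a front vowel, yielding [tʃ] there.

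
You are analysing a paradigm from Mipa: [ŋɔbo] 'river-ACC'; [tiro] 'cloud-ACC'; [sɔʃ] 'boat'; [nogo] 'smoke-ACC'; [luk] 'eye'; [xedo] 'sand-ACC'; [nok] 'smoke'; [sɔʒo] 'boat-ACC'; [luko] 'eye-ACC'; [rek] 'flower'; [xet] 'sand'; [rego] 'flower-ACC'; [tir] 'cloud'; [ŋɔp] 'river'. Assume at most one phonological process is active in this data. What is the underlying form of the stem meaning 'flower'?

/reg/

The root 'flower' surfaces as [rek] and [rego], with a stem-final [k] ~ [g] alternation.
If /k/ were underlying and a rule turned it into [g] before the ACC suffix, 'eye' would also alternate; but it has [k] in both [luk] and [luko].
The alternation reflects word-final obstruent devoicing: voiced obstruents become voiceless word-finally. /g/ is underlying.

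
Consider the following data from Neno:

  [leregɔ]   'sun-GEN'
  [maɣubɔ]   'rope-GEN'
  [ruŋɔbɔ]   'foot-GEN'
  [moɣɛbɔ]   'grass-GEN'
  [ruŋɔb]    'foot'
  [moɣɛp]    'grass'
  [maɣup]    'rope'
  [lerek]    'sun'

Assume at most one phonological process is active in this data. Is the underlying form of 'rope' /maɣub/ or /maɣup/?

In [maɣubɔ] and [maɣup] the final segment of 'rope' alternates: [b] ~ [p].
Compare 'foot', with invariant [b] in [ruŋɔbɔ] and [ruŋɔb]: an analysis with underlying /b/ and a rule producing [p] in isolation would wrongly predict alternation here too.
Therefore /p/ is basic and [b] is derived by intervocalic voicing (voiceless stops become voiced between vowels).

/maɣup/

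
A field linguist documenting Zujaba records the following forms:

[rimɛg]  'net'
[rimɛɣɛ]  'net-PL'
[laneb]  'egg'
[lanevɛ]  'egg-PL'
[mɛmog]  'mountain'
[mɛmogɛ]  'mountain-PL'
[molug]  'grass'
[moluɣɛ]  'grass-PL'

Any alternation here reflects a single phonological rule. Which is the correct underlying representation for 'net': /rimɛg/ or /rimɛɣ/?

In [rimɛg] and [rimɛɣɛ] the final segment of 'net' alternates: [g] ~ [ɣ].
The stem 'mountain' ([mɛmog], [mɛmogɛ]) shows [g] unchanged in both environments, so [g] cannot be basic with [ɣ] derived before the PL suffix.
Therefore /ɣ/ is basic and [g] is derived by word-final hardening (voiced fricatives become stops word-finally).

/rimɛɣ/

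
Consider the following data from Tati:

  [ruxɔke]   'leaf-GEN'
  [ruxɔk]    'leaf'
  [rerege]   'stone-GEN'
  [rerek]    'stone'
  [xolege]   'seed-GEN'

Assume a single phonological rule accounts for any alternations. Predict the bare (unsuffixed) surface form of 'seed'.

'stone' shows [g] ~ [k] at the end of the stem ([rerege] vs [rerek]).
The stem 'leaf' ([ruxɔke], [ruxɔk]) shows [k] unchanged in both environments, so [k] cannot be basic with [g] derived before the GEN suffix.
The alternation reflects word-final obstruent devoicing: voiced obstruents become voiceless word-finally. /g/ is underlying.
The one attested form of 'seed', [xolege], shows underlying /xoleg/. Applying the same rule word-finally gives [xolek].

[xolek]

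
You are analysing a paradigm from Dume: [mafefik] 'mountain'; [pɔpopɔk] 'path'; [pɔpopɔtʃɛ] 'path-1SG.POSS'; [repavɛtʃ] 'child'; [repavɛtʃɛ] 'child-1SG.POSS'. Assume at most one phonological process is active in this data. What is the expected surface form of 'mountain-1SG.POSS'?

[mafefitʃɛ]

The stem for 'path' ends in [k] in [pɔpopɔk] but [tʃ] in [pɔpopɔtʃɛ].
If /tʃ/ were underlying and a rule turned it into [k] in isolation, 'child' would also alternate; but it has [tʃ] in both [repavɛtʃ] and [repavɛtʃɛ].
The alternation reflects palatalization before a front vowel: /k/ becomes palato-alveolar [tʃ] before a front vowel. /k/ is underlying.
From [mafefik] the stem 'mountain' is /mafefik/; before a front vowel this yields [mafefitʃɛ].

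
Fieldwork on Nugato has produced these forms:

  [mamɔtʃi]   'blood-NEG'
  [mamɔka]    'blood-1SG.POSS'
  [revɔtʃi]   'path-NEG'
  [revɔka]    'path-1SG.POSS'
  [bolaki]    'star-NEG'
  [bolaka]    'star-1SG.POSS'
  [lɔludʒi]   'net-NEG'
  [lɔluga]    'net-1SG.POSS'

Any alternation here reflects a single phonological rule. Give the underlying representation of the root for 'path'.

The stem for 'path' ends in [tʃ] in [revɔtʃi] but [k] in [revɔka].
Compare 'star', with invariant [k] in [bolaki] and [bolaka]: an analysis with underlying /k/ and a rule producing [tʃ] before the NEG suffix would wrongly predict alternation here too.
The alternation reflects depalatalization: palato-alveolar /tʃ/ and /dʒ/ become [k] and [g] when no front vowel follows. /tʃ/ is underlying.

/revɔtʃ/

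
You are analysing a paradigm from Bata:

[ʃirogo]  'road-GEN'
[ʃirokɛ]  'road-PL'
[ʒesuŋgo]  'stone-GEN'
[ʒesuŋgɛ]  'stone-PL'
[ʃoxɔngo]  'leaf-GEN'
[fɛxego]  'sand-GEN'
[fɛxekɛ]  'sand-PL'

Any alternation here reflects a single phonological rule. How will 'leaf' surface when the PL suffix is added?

The PL morpheme has two allomorphs, [-gɛ] and [-kɛ].
The GEN suffix, which begins with [g], is invariant after every stem; so [g] is not altered by any rule here.
So the underlying form is /-kɛ/, and voiceless stops become voiced after a nasal.
After 'leaf', which ends in a nasal, the suffix surfaces as [-gɛ], giving [ʃoxɔngɛ].

[ʃoxɔngɛ]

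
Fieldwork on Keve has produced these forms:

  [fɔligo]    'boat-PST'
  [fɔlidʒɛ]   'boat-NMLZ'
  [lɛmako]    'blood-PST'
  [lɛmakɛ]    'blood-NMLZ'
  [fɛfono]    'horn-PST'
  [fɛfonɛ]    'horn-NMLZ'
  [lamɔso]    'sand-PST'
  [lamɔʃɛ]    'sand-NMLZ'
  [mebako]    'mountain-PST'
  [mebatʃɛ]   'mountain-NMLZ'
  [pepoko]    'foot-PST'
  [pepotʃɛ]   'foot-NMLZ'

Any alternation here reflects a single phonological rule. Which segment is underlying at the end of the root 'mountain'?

/tʃ/

The stem for 'mountain' ends in [k] in [mebako] but [tʃ] in [mebatʃɛ].
If /k/ were underlying and a rule turned it into [tʃ] before the NMLZ suffix, 'blood' would also alternate; but it has [k] in both [lɛmako] and [lɛmakɛ].
Therefore /tʃ/ is basic and [k] is derived by depalatalization (palato-alveolar /tʃ/, /dʒ/ and /ʃ/ become [k], [g] and [s] when no front vowel follows).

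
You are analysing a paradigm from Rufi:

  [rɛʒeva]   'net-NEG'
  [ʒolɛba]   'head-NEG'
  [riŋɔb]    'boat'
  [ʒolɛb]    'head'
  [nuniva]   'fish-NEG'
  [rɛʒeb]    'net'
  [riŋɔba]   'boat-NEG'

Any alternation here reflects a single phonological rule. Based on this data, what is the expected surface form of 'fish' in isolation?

[nunib]

In [rɛʒeb] and [rɛʒeva] the final segment of 'net' alternates: [b] ~ [v].
If /b/ were underlying and a rule turned it into [v] before the NEG suffix, 'boat' would also alternate; but it has [b] in both [riŋɔb] and [riŋɔba].
Therefore /v/ is basic and [b] is derived by word-final hardening (voiced fricatives become stops word-finally).
The one attested form of 'fish', [nuniva], shows underlying /nuniv/. Applying the same rule word-finally gives [nunib].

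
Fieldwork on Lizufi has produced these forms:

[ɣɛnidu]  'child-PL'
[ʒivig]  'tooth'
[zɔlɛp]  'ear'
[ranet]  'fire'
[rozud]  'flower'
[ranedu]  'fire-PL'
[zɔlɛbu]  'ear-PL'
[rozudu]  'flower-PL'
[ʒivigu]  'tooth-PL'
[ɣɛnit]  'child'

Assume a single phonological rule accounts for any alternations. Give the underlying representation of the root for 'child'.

/ɣɛnit/

'child' shows [d] ~ [t] at the end of the stem ([ɣɛnidu] vs [ɣɛnit]).
The stem 'flower' ([rozudu], [rozud]) shows [d] unchanged in both environments, so [d] cannot be basic with [t] derived in isolation.
So /t/ is underlying, and a rule of intervocalic voicing — voiceless stops become voiced between vowels — gives [d].
The underlying form of 'child' is therefore /ɣɛnit/.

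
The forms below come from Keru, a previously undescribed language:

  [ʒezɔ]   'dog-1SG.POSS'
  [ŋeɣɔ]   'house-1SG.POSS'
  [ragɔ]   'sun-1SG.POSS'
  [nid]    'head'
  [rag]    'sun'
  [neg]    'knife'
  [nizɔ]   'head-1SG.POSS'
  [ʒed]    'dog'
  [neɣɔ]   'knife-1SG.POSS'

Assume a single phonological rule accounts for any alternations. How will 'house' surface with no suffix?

[ŋeg]

'knife' shows [g] ~ [ɣ] at the end of the stem ([neg] vs [neɣɔ]).
Compare 'sun', with invariant [g] in [rag] and [ragɔ]: an analysis with underlying /g/ and a rule producing [ɣ] before the 1SG.POSS suffix would wrongly predict alternation here too.
Therefore /ɣ/ is basic and [g] is derived by word-final hardening (voiced fricatives become stops word-finally).
From [ŋeɣɔ] the stem 'house' is /ŋeɣ/; word-finally this yields [ŋeg].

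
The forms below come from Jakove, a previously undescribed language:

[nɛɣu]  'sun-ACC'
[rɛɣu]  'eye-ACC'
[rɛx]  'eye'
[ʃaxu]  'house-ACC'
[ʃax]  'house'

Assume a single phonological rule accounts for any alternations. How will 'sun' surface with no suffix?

The root 'eye' surfaces as [rɛɣu] and [rɛx], with a stem-final [ɣ] ~ [x] alternation.
But 'house' keeps [x] in both environments ([ʃaxu], [ʃax]), so there is no rule changing /x/ to [ɣ] before the ACC suffix.
The alternation reflects word-final obstruent devoicing: voiced obstruents become voiceless word-finally. /ɣ/ is underlying.
From [nɛɣu] the stem 'sun' is /nɛɣ/; word-finally this yields [nɛx].

[nɛx]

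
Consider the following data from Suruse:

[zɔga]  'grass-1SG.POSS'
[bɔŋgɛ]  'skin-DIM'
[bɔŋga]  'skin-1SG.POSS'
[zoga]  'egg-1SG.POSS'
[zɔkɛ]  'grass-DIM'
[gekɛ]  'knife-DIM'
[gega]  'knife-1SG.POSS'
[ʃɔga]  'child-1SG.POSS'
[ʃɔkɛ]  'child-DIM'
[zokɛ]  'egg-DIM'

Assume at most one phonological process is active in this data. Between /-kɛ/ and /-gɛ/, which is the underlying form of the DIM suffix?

The DIM morpheme has two allomorphs, [-gɛ] and [-kɛ].
The 1SG.POSS suffix, which begins with [g], is invariant after every stem; so [g] is not altered by any rule here.
So the underlying form is /-kɛ/, and voiceless stops become voiced after a nasal.

/-kɛ/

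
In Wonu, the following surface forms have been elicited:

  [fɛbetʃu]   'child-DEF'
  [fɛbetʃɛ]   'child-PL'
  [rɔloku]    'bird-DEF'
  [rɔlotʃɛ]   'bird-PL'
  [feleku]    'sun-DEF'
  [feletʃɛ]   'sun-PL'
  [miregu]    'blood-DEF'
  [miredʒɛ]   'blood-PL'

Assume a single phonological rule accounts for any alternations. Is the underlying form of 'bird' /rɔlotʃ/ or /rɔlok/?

'bird' shows [k] ~ [tʃ] at the end of the stem ([rɔloku] vs [rɔlotʃɛ]).
If /tʃ/ were underlying and a rule turned it into [k] before the DEF suffix, 'child' would also alternate; but it has [tʃ] in both [fɛbetʃu] and [fɛbetʃɛ].
So /k/ is underlying, and a rule of palatalization before a front vowel — /k/ and /g/ become palato-alveolar [tʃ] and [dʒ] before a front vowel — gives [tʃ].

/rɔlok/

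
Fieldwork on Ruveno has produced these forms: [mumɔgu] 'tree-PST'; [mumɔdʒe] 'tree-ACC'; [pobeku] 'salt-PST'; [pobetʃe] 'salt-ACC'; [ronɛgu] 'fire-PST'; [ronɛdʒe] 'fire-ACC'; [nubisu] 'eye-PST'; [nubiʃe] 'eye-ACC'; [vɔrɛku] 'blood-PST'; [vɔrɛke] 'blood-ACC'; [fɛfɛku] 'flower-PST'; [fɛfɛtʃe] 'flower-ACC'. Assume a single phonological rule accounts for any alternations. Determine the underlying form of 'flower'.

'flower' shows [k] ~ [tʃ] at the end of the stem ([fɛfɛku] vs [fɛfɛtʃe]).
The stem 'blood' ([vɔrɛku], [vɔrɛke]) shows [k] unchanged in both environments, so [k] cannot be basic with [tʃ] derived before the ACC suffix.
Therefore /tʃ/ is basic and [k] is derived by depalatalization (palato-alveolar /tʃ/, /dʒ/ and /ʃ/ become [k], [g] and [s] when no front vowel follows).

/fɛfɛtʃ/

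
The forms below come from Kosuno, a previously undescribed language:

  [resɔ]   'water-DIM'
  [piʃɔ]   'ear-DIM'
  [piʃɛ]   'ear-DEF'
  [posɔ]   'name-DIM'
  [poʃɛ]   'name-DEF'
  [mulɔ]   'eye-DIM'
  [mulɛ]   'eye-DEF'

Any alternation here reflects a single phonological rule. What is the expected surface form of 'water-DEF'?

The stem for 'name' ends in [s] in [posɔ] but [ʃ] in [poʃɛ].
But 'ear' keeps [ʃ] in both environments ([piʃɔ], [piʃɛ]), so there is no rule changing /ʃ/ to [s] before the DIM suffix.
The underlying segment must be /s/; /s/ becomes palato-alveolar [ʃ] before a front vowel, yielding [ʃ] there.
The one attested form of 'water', [resɔ], shows underlying /res/. Applying the same rule before a front vowel gives [reʃɛ].

[reʃɛ]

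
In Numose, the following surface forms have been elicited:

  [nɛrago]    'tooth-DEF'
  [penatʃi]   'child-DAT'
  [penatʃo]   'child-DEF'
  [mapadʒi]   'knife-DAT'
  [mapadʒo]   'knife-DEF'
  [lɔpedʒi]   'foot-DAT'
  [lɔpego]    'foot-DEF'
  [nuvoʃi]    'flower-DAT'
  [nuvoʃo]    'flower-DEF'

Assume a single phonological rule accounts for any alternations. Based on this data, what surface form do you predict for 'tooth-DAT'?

In [lɔpedʒi] and [lɔpego] the final segment of 'foot' alternates: [dʒ] ~ [g].
If /dʒ/ were underlying and a rule turned it into [g] before the DEF suffix, 'knife' would also alternate; but it has [dʒ] in both [mapadʒi] and [mapadʒo].
So /g/ is underlying, and a rule of palatalization before a front vowel — /g/ becomes palato-alveolar [dʒ] before a front vowel — gives [dʒ].
From [nɛrago] the stem 'tooth' is /nɛrag/; before a front vowel this yields [nɛradʒi].

[nɛradʒi]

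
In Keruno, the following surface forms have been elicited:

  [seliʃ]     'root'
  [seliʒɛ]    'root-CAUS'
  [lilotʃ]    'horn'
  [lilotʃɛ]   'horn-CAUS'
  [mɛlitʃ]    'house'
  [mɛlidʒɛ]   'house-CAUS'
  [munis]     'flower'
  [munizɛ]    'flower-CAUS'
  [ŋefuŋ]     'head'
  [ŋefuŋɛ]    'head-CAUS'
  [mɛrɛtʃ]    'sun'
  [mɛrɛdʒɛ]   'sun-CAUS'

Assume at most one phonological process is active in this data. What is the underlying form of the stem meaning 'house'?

'house' shows [tʃ] ~ [dʒ] at the end of the stem ([mɛlitʃ] vs [mɛlidʒɛ]).
Compare 'horn', with invariant [tʃ] in [lilotʃ] and [lilotʃɛ]: an analysis with underlying /tʃ/ and a rule producing [dʒ] before the CAUS suffix would wrongly predict alternation here too.
The alternation reflects word-final obstruent devoicing: voiced obstruents become voiceless word-finally. /dʒ/ is underlying.

/mɛlidʒ/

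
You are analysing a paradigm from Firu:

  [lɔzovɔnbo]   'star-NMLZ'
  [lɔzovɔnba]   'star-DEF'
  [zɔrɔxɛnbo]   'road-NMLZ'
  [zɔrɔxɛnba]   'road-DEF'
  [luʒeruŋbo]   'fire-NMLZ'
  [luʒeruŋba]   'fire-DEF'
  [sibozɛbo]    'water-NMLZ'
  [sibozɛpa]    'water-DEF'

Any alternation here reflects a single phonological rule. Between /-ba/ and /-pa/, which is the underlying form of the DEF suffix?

The DEF morpheme has two allomorphs, [-ba] and [-pa].
By contrast the NMLZ suffix keeps its initial [b] throughout — that segment must be underlying.
So the underlying form is /-pa/, and voiceless stops become voiced after a nasal.

/-pa/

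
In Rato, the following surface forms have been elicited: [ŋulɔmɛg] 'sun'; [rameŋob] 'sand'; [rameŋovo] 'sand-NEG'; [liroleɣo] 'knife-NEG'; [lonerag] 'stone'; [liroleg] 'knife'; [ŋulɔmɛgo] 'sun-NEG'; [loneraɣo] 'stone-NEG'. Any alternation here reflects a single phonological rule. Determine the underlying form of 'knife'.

The stem for 'knife' ends in [ɣ] in [liroleɣo] but [g] in [liroleg].
If /g/ were underlying and a rule turned it into [ɣ] before the NEG suffix, 'sun' would also alternate; but it has [g] in both [ŋulɔmɛgo] and [ŋulɔmɛg].
So /ɣ/ is underlying, and a rule of word-final hardening — voiced fricatives become stops word-finally — gives [g].
The underlying form of 'knife' is therefore /liroleɣ/.

/liroleɣ/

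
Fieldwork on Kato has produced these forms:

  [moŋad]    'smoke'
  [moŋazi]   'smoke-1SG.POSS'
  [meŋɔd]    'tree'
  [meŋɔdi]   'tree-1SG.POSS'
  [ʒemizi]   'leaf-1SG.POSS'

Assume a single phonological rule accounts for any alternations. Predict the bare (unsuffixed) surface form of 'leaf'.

'smoke' shows [d] ~ [z] at the end of the stem ([moŋad] vs [moŋazi]).
Compare 'tree', with invariant [d] in [meŋɔd] and [meŋɔdi]: an analysis with underlying /d/ and a rule producing [z] before the 1SG.POSS suffix would wrongly predict alternation here too.
The underlying segment must be /z/; voiced fricatives become stops word-finally, yielding [d] there.
From [ʒemizi] the stem 'leaf' is /ʒemiz/; word-finally this yields [ʒemid].

[ʒemid]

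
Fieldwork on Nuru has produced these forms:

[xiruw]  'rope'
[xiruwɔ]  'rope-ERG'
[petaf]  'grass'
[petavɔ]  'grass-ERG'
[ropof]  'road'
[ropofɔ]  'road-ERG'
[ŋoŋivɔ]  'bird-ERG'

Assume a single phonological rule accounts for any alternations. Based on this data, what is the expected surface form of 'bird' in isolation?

[ŋoŋif]

The root 'grass' surfaces as [petaf] and [petavɔ], with a stem-final [f] ~ [v] alternation.
Compare 'road', with invariant [f] in [ropof] and [ropofɔ]: an analysis with underlying /f/ and a rule producing [v] before the ERG suffix would wrongly predict alternation here too.
The underlying segment must be /v/; voiced obstruents become voiceless word-finally, yielding [f] there.
The one attested form of 'bird', [ŋoŋivɔ], shows underlying /ŋoŋiv/. Applying the same rule word-finally gives [ŋoŋif].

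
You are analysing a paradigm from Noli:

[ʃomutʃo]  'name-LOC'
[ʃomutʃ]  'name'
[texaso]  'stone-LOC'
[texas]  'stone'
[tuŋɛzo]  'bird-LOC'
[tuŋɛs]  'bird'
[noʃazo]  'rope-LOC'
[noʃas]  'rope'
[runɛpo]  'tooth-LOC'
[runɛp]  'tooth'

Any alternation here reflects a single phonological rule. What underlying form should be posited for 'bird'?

/tuŋɛz/

The root 'bird' surfaces as [tuŋɛzo] and [tuŋɛs], with a stem-final [z] ~ [s] alternation.
Compare 'stone', with invariant [s] in [texaso] and [texas]: an analysis with underlying /s/ and a rule producing [z] before the LOC suffix would wrongly predict alternation here too.
So /z/ is underlying, and a rule of word-final obstruent devoicing — voiced obstruents become voiceless word-finally — gives [s].
Hence 'bird' is /tuŋɛz/ underlyingly.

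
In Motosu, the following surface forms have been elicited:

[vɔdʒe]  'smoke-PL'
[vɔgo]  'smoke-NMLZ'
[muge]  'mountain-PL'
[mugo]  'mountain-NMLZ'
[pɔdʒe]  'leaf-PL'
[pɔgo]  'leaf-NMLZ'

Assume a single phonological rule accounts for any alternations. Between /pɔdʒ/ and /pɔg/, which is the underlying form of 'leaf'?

The stem for 'leaf' ends in [dʒ] in [pɔdʒe] but [g] in [pɔgo].
But 'mountain' keeps [g] in both environments ([muge], [mugo]), so there is no rule changing /g/ to [dʒ] before the PL suffix.
So /dʒ/ is underlying, and a rule of depalatalization — palato-alveolar /dʒ/ becomes [g] when no front vowel follows — gives [g].

/pɔdʒ/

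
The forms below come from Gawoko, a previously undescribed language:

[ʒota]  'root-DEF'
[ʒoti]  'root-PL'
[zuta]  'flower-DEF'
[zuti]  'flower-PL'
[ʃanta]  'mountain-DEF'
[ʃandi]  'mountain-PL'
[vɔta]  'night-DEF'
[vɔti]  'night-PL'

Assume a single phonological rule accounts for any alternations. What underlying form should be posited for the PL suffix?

/-di/

The PL suffix surfaces as [-di] and [-ti], depending on the final segment of the stem.
The DEF suffix, which begins with [t], is invariant after every stem; so [t] is not altered by any rule here.
The PL suffix is therefore /-di/ underlyingly, with post-vocalic devoicing: voiced stops become voiceless after a vowel.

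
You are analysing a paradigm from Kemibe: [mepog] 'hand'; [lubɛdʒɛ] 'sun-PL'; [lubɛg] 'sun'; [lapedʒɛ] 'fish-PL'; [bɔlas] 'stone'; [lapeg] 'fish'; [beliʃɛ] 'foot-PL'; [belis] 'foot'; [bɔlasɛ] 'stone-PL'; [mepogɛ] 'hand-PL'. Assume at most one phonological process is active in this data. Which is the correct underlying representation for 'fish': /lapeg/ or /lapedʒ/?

/lapedʒ/

The stem for 'fish' ends in [g] in [lapeg] but [dʒ] in [lapedʒɛ].
The stem 'hand' ([mepog], [mepogɛ]) shows [g] unchanged in both environments, so [g] cannot be basic with [dʒ] derived before the PL suffix.
The alternation reflects depalatalization: palato-alveolar /dʒ/ and /ʃ/ become [g] and [s] when no front vowel follows. /dʒ/ is underlying.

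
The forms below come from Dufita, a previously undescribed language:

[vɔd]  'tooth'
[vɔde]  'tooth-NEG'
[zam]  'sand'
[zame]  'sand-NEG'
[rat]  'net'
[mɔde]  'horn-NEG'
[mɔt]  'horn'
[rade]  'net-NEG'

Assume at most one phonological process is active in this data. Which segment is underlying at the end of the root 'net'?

/t/

The stem for 'net' ends in [d] in [rade] but [t] in [rat].
But 'tooth' keeps [d] in both environments ([vɔde], [vɔd]), so there is no rule changing /d/ to [t] in isolation.
So /t/ is underlying, and a rule of intervocalic voicing — voiceless stops become voiced between vowels — gives [d].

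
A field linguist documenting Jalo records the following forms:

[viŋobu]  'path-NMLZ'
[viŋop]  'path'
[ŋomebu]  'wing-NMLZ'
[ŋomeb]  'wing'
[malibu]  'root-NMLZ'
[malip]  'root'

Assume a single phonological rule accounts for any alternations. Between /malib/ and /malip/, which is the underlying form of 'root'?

In [malibu] and [malip] the final segment of 'root' alternates: [b] ~ [p].
If /b/ were underlying and a rule turned it into [p] in isolation, 'wing' would also alternate; but it has [b] in both [ŋomebu] and [ŋomeb].
The alternation reflects intervocalic voicing: voiceless stops become voiced between vowels. /p/ is underlying.

/malip/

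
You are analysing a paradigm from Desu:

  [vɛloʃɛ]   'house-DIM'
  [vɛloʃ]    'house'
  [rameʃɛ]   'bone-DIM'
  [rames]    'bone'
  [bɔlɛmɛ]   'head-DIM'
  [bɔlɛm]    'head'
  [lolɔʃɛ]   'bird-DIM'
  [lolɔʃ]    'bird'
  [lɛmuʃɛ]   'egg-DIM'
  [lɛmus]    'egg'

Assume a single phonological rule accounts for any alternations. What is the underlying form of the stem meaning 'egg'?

The root 'egg' surfaces as [lɛmuʃɛ] and [lɛmus], with a stem-final [ʃ] ~ [s] alternation.
But 'house' keeps [ʃ] in both environments ([vɛloʃɛ], [vɛloʃ]), so there is no rule changing /ʃ/ to [s] in isolation.
Therefore /s/ is basic and [ʃ] is derived by palatalization before a front vowel (/s/ becomes palato-alveolar [ʃ] before a front vowel).

/lɛmus/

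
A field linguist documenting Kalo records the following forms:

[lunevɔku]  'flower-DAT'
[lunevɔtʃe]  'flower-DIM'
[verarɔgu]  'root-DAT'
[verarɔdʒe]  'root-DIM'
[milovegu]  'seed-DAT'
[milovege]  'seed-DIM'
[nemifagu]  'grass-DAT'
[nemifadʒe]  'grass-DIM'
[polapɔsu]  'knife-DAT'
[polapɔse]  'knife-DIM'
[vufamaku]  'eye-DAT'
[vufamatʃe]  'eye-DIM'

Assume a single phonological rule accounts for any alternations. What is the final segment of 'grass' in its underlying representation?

/dʒ/

In [nemifagu] and [nemifadʒe] the final segment of 'grass' alternates: [g] ~ [dʒ].
Compare 'seed', with invariant [g] in [milovegu] and [milovege]: an analysis with underlying /g/ and a rule producing [dʒ] before the DIM suffix would wrongly predict alternation here too.
So /dʒ/ is underlying, and a rule of depalatalization — palato-alveolar /tʃ/ and /dʒ/ become [k] and [g] when no front vowel follows — gives [g].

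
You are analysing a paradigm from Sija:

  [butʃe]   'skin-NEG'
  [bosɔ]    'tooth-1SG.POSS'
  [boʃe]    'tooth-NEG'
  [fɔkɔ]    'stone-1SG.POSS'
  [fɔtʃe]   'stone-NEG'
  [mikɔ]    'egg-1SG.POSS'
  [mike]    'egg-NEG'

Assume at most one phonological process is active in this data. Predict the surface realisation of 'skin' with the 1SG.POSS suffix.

[bukɔ]

The stem for 'stone' ends in [k] in [fɔkɔ] but [tʃ] in [fɔtʃe].
Compare 'egg', with invariant [k] in [mikɔ] and [mike]: an analysis with underlying /k/ and a rule producing [tʃ] before the NEG suffix would wrongly predict alternation here too.
The underlying segment must be /tʃ/; palato-alveolar /tʃ/ and /ʃ/ become [k] and [s] when no front vowel follows, yielding [k] there.
From [butʃe] the stem 'skin' is /butʃ/; when no front vowel follows this yields [bukɔ].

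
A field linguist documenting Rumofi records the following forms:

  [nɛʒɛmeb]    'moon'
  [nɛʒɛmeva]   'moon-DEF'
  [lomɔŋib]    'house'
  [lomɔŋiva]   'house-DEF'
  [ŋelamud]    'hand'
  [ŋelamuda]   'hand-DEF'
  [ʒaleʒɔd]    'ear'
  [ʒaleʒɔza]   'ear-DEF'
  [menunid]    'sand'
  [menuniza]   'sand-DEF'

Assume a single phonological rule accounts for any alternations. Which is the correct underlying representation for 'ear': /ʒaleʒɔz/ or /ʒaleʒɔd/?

/ʒaleʒɔz/

'ear' shows [d] ~ [z] at the end of the stem ([ʒaleʒɔd] vs [ʒaleʒɔza]).
If /d/ were underlying and a rule turned it into [z] before the DEF suffix, 'hand' would also alternate; but it has [d] in both [ŋelamud] and [ŋelamuda].
The alternation reflects word-final hardening: voiced fricatives become stops word-finally. /z/ is underlying.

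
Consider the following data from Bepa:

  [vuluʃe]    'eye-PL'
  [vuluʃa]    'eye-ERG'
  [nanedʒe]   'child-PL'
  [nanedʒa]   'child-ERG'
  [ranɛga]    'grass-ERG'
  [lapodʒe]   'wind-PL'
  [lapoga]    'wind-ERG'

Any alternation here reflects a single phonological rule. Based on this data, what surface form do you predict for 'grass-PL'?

The root 'wind' surfaces as [lapodʒe] and [lapoga], with a stem-final [dʒ] ~ [g] alternation.
If /dʒ/ were underlying and a rule turned it into [g] before the ERG suffix, 'child' would also alternate; but it has [dʒ] in both [nanedʒe] and [nanedʒa].
The alternation reflects palatalization before a front vowel: /g/ becomes palato-alveolar [dʒ] before a front vowel. /g/ is underlying.
From [ranɛga] the stem 'grass' is /ranɛg/; before a front vowel this yields [ranɛdʒe].

[ranɛdʒe]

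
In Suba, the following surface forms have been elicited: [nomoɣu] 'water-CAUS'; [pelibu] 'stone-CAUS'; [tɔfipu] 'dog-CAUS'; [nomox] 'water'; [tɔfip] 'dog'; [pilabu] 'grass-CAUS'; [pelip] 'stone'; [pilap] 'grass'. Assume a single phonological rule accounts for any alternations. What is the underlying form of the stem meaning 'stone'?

'stone' shows [b] ~ [p] at the end of the stem ([pelibu] vs [pelip]).
The stem 'dog' ([tɔfipu], [tɔfip]) shows [p] unchanged in both environments, so [p] cannot be basic with [b] derived before the CAUS suffix.
The alternation reflects word-final obstruent devoicing: voiced obstruents become voiceless word-finally. /b/ is underlying.
Hence 'stone' is /pelib/ underlyingly.

/pelib/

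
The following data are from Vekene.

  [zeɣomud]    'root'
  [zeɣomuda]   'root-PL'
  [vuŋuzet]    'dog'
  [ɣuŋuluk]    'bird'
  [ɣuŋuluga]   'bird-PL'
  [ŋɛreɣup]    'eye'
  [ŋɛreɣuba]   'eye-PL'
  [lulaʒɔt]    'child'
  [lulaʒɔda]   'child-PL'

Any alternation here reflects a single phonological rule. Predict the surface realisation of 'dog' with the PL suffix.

The root 'child' surfaces as [lulaʒɔt] and [lulaʒɔda], with a stem-final [t] ~ [d] alternation.
Compare 'root', with invariant [d] in [zeɣomud] and [zeɣomuda]: an analysis with underlying /d/ and a rule producing [t] in isolation would wrongly predict alternation here too.
The underlying segment must be /t/; voiceless stops become voiced between vowels, yielding [d] there.
The one attested form of 'dog', [vuŋuzet], shows underlying /vuŋuzet/. Applying the same rule between vowels gives [vuŋuzeda].

[vuŋuzeda]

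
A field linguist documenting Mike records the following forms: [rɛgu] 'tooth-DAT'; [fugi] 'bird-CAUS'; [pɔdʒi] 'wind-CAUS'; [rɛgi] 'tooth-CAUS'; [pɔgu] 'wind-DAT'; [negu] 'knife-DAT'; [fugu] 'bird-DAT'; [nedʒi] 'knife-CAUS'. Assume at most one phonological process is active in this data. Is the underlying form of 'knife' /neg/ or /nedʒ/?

/nedʒ/

In [negu] and [nedʒi] the final segment of 'knife' alternates: [g] ~ [dʒ].
Compare 'bird', with invariant [g] in [fugu] and [fugi]: an analysis with underlying /g/ and a rule producing [dʒ] before the CAUS suffix would wrongly predict alternation here too.
Therefore /dʒ/ is basic and [g] is derived by depalatalization (palato-alveolar /dʒ/ becomes [g] when no front vowel follows).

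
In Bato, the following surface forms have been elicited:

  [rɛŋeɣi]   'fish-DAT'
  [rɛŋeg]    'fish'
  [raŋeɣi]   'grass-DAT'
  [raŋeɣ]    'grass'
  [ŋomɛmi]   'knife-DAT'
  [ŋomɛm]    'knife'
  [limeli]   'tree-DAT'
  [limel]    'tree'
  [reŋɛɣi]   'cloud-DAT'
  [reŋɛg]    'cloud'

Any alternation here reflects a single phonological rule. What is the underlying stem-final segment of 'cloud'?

'cloud' shows [ɣ] ~ [g] at the end of the stem ([reŋɛɣi] vs [reŋɛg]).
If /ɣ/ were underlying and a rule turned it into [g] in isolation, 'grass' would also alternate; but it has [ɣ] in both [raŋeɣi] and [raŋeɣ].
The underlying segment must be /g/; voiced stops become fricatives between vowels, yielding [ɣ] there.

/g/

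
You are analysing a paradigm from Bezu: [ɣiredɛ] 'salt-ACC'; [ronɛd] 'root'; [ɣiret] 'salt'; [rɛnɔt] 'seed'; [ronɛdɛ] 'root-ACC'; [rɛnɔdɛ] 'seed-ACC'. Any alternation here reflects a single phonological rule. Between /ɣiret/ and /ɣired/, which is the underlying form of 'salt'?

/ɣiret/

The root 'salt' surfaces as [ɣiredɛ] and [ɣiret], with a stem-final [d] ~ [t] alternation.
Compare 'root', with invariant [d] in [ronɛdɛ] and [ronɛd]: an analysis with underlying /d/ and a rule producing [t] in isolation would wrongly predict alternation here too.
Therefore /t/ is basic and [d] is derived by intervocalic voicing (voiceless stops become voiced between vowels).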